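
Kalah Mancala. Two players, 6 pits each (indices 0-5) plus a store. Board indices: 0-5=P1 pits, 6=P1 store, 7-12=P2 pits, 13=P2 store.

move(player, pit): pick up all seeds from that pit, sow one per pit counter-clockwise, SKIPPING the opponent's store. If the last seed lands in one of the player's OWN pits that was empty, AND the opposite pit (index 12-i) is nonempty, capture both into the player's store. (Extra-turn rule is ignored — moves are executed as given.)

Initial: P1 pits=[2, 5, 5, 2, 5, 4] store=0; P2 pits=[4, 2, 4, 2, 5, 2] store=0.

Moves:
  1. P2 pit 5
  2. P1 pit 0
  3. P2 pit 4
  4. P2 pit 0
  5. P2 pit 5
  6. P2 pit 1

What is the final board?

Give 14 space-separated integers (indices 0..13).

Answer: 1 0 7 3 5 4 0 0 0 6 4 1 0 11

Derivation:
Move 1: P2 pit5 -> P1=[3,5,5,2,5,4](0) P2=[4,2,4,2,5,0](1)
Move 2: P1 pit0 -> P1=[0,6,6,3,5,4](0) P2=[4,2,4,2,5,0](1)
Move 3: P2 pit4 -> P1=[1,7,7,3,5,4](0) P2=[4,2,4,2,0,1](2)
Move 4: P2 pit0 -> P1=[1,0,7,3,5,4](0) P2=[0,3,5,3,0,1](10)
Move 5: P2 pit5 -> P1=[1,0,7,3,5,4](0) P2=[0,3,5,3,0,0](11)
Move 6: P2 pit1 -> P1=[1,0,7,3,5,4](0) P2=[0,0,6,4,1,0](11)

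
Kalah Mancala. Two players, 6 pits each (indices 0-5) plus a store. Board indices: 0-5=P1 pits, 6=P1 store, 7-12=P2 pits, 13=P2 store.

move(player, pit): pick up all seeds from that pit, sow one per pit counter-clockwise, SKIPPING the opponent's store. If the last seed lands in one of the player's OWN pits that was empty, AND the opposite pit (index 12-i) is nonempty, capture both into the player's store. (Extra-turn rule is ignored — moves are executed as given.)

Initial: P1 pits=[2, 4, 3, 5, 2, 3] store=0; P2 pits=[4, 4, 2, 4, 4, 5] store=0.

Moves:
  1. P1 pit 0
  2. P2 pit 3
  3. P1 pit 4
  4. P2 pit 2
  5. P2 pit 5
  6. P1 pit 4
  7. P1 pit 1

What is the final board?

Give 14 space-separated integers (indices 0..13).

Answer: 2 0 6 7 1 6 2 5 4 0 1 6 0 2

Derivation:
Move 1: P1 pit0 -> P1=[0,5,4,5,2,3](0) P2=[4,4,2,4,4,5](0)
Move 2: P2 pit3 -> P1=[1,5,4,5,2,3](0) P2=[4,4,2,0,5,6](1)
Move 3: P1 pit4 -> P1=[1,5,4,5,0,4](1) P2=[4,4,2,0,5,6](1)
Move 4: P2 pit2 -> P1=[1,5,4,5,0,4](1) P2=[4,4,0,1,6,6](1)
Move 5: P2 pit5 -> P1=[2,6,5,6,1,4](1) P2=[4,4,0,1,6,0](2)
Move 6: P1 pit4 -> P1=[2,6,5,6,0,5](1) P2=[4,4,0,1,6,0](2)
Move 7: P1 pit1 -> P1=[2,0,6,7,1,6](2) P2=[5,4,0,1,6,0](2)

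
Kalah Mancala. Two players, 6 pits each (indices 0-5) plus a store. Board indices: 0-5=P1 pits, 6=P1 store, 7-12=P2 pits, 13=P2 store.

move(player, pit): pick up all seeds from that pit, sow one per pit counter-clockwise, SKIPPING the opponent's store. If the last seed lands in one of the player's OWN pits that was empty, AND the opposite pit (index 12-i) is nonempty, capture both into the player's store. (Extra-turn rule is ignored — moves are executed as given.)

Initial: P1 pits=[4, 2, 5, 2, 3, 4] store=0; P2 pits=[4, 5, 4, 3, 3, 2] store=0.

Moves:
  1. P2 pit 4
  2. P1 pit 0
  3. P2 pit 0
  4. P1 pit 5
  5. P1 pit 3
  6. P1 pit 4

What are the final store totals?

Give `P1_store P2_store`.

Answer: 3 5

Derivation:
Move 1: P2 pit4 -> P1=[5,2,5,2,3,4](0) P2=[4,5,4,3,0,3](1)
Move 2: P1 pit0 -> P1=[0,3,6,3,4,5](0) P2=[4,5,4,3,0,3](1)
Move 3: P2 pit0 -> P1=[0,0,6,3,4,5](0) P2=[0,6,5,4,0,3](5)
Move 4: P1 pit5 -> P1=[0,0,6,3,4,0](1) P2=[1,7,6,5,0,3](5)
Move 5: P1 pit3 -> P1=[0,0,6,0,5,1](2) P2=[1,7,6,5,0,3](5)
Move 6: P1 pit4 -> P1=[0,0,6,0,0,2](3) P2=[2,8,7,5,0,3](5)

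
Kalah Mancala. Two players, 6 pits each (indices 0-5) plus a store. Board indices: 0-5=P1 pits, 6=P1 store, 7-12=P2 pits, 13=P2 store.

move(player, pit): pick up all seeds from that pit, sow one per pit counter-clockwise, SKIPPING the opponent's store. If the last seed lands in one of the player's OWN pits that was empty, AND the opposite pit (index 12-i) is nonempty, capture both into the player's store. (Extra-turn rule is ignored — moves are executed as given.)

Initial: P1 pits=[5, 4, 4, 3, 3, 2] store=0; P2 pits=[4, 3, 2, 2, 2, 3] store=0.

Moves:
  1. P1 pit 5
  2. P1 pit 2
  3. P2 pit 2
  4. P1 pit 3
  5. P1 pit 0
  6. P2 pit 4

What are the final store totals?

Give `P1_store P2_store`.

Move 1: P1 pit5 -> P1=[5,4,4,3,3,0](1) P2=[5,3,2,2,2,3](0)
Move 2: P1 pit2 -> P1=[5,4,0,4,4,1](2) P2=[5,3,2,2,2,3](0)
Move 3: P2 pit2 -> P1=[5,4,0,4,4,1](2) P2=[5,3,0,3,3,3](0)
Move 4: P1 pit3 -> P1=[5,4,0,0,5,2](3) P2=[6,3,0,3,3,3](0)
Move 5: P1 pit0 -> P1=[0,5,1,1,6,3](3) P2=[6,3,0,3,3,3](0)
Move 6: P2 pit4 -> P1=[1,5,1,1,6,3](3) P2=[6,3,0,3,0,4](1)

Answer: 3 1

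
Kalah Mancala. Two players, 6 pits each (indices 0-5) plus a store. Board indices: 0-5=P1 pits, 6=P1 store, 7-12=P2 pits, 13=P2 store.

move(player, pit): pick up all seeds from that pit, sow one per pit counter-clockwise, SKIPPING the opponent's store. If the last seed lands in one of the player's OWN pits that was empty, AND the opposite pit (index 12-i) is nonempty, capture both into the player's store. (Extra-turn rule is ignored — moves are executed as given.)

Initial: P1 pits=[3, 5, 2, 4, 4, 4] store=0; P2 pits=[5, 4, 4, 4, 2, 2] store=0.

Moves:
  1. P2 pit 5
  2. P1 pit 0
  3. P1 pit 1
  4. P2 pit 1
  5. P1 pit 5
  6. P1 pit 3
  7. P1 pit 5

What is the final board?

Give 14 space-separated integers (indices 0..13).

Answer: 0 0 4 0 7 0 4 8 2 7 6 3 1 1

Derivation:
Move 1: P2 pit5 -> P1=[4,5,2,4,4,4](0) P2=[5,4,4,4,2,0](1)
Move 2: P1 pit0 -> P1=[0,6,3,5,5,4](0) P2=[5,4,4,4,2,0](1)
Move 3: P1 pit1 -> P1=[0,0,4,6,6,5](1) P2=[6,4,4,4,2,0](1)
Move 4: P2 pit1 -> P1=[0,0,4,6,6,5](1) P2=[6,0,5,5,3,1](1)
Move 5: P1 pit5 -> P1=[0,0,4,6,6,0](2) P2=[7,1,6,6,3,1](1)
Move 6: P1 pit3 -> P1=[0,0,4,0,7,1](3) P2=[8,2,7,6,3,1](1)
Move 7: P1 pit5 -> P1=[0,0,4,0,7,0](4) P2=[8,2,7,6,3,1](1)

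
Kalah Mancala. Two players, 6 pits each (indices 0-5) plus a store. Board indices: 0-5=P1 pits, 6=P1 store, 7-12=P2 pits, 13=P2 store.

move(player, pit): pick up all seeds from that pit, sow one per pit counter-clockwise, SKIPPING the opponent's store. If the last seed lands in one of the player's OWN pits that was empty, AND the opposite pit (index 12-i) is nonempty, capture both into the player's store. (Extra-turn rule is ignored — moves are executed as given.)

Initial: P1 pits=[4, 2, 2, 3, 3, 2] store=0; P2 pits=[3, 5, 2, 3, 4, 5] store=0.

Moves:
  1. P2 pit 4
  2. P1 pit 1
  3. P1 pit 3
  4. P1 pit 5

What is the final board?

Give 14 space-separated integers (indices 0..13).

Move 1: P2 pit4 -> P1=[5,3,2,3,3,2](0) P2=[3,5,2,3,0,6](1)
Move 2: P1 pit1 -> P1=[5,0,3,4,4,2](0) P2=[3,5,2,3,0,6](1)
Move 3: P1 pit3 -> P1=[5,0,3,0,5,3](1) P2=[4,5,2,3,0,6](1)
Move 4: P1 pit5 -> P1=[5,0,3,0,5,0](2) P2=[5,6,2,3,0,6](1)

Answer: 5 0 3 0 5 0 2 5 6 2 3 0 6 1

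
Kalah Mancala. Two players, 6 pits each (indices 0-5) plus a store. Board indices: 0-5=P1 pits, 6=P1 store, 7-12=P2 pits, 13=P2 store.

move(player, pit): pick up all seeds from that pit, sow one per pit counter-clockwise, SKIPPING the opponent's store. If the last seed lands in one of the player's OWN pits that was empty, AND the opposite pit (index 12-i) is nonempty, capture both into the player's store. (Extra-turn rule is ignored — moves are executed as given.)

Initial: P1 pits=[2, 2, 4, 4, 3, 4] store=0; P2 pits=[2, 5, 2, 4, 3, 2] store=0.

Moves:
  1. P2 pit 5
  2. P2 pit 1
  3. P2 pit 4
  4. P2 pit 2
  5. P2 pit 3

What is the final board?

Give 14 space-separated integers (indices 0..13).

Move 1: P2 pit5 -> P1=[3,2,4,4,3,4](0) P2=[2,5,2,4,3,0](1)
Move 2: P2 pit1 -> P1=[3,2,4,4,3,4](0) P2=[2,0,3,5,4,1](2)
Move 3: P2 pit4 -> P1=[4,3,4,4,3,4](0) P2=[2,0,3,5,0,2](3)
Move 4: P2 pit2 -> P1=[4,3,4,4,3,4](0) P2=[2,0,0,6,1,3](3)
Move 5: P2 pit3 -> P1=[5,4,5,4,3,4](0) P2=[2,0,0,0,2,4](4)

Answer: 5 4 5 4 3 4 0 2 0 0 0 2 4 4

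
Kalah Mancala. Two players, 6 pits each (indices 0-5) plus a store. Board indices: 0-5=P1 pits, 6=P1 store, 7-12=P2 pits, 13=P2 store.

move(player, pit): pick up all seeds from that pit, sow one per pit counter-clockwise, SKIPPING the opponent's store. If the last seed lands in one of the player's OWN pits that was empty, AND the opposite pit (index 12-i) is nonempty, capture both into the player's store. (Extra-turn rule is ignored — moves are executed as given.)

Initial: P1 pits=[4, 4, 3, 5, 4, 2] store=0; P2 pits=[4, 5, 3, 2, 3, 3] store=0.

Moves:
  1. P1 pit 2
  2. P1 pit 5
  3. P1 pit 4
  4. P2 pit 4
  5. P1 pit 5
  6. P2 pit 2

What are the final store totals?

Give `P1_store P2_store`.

Move 1: P1 pit2 -> P1=[4,4,0,6,5,3](0) P2=[4,5,3,2,3,3](0)
Move 2: P1 pit5 -> P1=[4,4,0,6,5,0](1) P2=[5,6,3,2,3,3](0)
Move 3: P1 pit4 -> P1=[4,4,0,6,0,1](2) P2=[6,7,4,2,3,3](0)
Move 4: P2 pit4 -> P1=[5,4,0,6,0,1](2) P2=[6,7,4,2,0,4](1)
Move 5: P1 pit5 -> P1=[5,4,0,6,0,0](3) P2=[6,7,4,2,0,4](1)
Move 6: P2 pit2 -> P1=[5,4,0,6,0,0](3) P2=[6,7,0,3,1,5](2)

Answer: 3 2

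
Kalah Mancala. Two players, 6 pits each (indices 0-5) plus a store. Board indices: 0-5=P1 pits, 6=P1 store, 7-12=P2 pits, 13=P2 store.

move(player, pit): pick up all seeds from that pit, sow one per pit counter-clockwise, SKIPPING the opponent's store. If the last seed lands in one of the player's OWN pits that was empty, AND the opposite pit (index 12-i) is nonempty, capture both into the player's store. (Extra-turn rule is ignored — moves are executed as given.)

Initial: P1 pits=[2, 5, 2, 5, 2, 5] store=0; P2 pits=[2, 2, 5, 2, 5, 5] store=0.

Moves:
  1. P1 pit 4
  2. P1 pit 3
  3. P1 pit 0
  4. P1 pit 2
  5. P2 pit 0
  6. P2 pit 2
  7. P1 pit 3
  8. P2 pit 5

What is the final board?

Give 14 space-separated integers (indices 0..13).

Answer: 2 8 1 1 4 8 2 0 4 0 4 6 0 2

Derivation:
Move 1: P1 pit4 -> P1=[2,5,2,5,0,6](1) P2=[2,2,5,2,5,5](0)
Move 2: P1 pit3 -> P1=[2,5,2,0,1,7](2) P2=[3,3,5,2,5,5](0)
Move 3: P1 pit0 -> P1=[0,6,3,0,1,7](2) P2=[3,3,5,2,5,5](0)
Move 4: P1 pit2 -> P1=[0,6,0,1,2,8](2) P2=[3,3,5,2,5,5](0)
Move 5: P2 pit0 -> P1=[0,6,0,1,2,8](2) P2=[0,4,6,3,5,5](0)
Move 6: P2 pit2 -> P1=[1,7,0,1,2,8](2) P2=[0,4,0,4,6,6](1)
Move 7: P1 pit3 -> P1=[1,7,0,0,3,8](2) P2=[0,4,0,4,6,6](1)
Move 8: P2 pit5 -> P1=[2,8,1,1,4,8](2) P2=[0,4,0,4,6,0](2)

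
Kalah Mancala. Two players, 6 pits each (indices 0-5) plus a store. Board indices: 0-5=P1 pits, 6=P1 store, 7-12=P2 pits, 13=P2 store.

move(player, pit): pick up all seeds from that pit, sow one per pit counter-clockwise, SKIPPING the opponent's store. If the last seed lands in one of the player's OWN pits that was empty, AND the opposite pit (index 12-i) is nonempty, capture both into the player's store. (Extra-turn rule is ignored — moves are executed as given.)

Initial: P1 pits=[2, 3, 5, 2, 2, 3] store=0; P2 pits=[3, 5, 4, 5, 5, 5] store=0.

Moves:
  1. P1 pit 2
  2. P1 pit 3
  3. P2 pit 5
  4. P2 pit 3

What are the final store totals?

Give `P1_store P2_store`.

Move 1: P1 pit2 -> P1=[2,3,0,3,3,4](1) P2=[4,5,4,5,5,5](0)
Move 2: P1 pit3 -> P1=[2,3,0,0,4,5](2) P2=[4,5,4,5,5,5](0)
Move 3: P2 pit5 -> P1=[3,4,1,1,4,5](2) P2=[4,5,4,5,5,0](1)
Move 4: P2 pit3 -> P1=[4,5,1,1,4,5](2) P2=[4,5,4,0,6,1](2)

Answer: 2 2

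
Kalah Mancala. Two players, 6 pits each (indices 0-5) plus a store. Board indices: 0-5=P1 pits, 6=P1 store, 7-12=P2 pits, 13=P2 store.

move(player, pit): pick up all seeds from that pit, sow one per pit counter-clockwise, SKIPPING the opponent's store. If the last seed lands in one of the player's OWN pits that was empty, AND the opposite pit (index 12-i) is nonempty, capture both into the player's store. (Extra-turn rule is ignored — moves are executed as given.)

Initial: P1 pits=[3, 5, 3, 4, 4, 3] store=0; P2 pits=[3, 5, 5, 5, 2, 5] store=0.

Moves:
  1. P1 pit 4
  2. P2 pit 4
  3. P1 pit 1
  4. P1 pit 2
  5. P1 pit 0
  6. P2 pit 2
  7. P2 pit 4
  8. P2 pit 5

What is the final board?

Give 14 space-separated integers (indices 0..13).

Answer: 2 2 2 8 3 7 3 5 6 0 6 0 0 3

Derivation:
Move 1: P1 pit4 -> P1=[3,5,3,4,0,4](1) P2=[4,6,5,5,2,5](0)
Move 2: P2 pit4 -> P1=[3,5,3,4,0,4](1) P2=[4,6,5,5,0,6](1)
Move 3: P1 pit1 -> P1=[3,0,4,5,1,5](2) P2=[4,6,5,5,0,6](1)
Move 4: P1 pit2 -> P1=[3,0,0,6,2,6](3) P2=[4,6,5,5,0,6](1)
Move 5: P1 pit0 -> P1=[0,1,1,7,2,6](3) P2=[4,6,5,5,0,6](1)
Move 6: P2 pit2 -> P1=[1,1,1,7,2,6](3) P2=[4,6,0,6,1,7](2)
Move 7: P2 pit4 -> P1=[1,1,1,7,2,6](3) P2=[4,6,0,6,0,8](2)
Move 8: P2 pit5 -> P1=[2,2,2,8,3,7](3) P2=[5,6,0,6,0,0](3)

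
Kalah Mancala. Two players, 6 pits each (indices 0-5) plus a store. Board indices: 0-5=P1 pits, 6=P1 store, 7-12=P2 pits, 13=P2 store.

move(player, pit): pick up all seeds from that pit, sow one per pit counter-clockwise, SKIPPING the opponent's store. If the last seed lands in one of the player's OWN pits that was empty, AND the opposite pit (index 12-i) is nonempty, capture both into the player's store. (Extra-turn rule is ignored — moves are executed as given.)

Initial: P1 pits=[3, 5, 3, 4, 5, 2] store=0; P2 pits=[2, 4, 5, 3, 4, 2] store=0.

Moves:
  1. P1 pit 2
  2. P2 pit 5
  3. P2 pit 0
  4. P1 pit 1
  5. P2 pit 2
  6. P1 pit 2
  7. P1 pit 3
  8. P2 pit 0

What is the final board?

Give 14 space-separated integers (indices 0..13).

Answer: 5 1 0 0 8 5 2 0 7 1 5 5 1 2

Derivation:
Move 1: P1 pit2 -> P1=[3,5,0,5,6,3](0) P2=[2,4,5,3,4,2](0)
Move 2: P2 pit5 -> P1=[4,5,0,5,6,3](0) P2=[2,4,5,3,4,0](1)
Move 3: P2 pit0 -> P1=[4,5,0,5,6,3](0) P2=[0,5,6,3,4,0](1)
Move 4: P1 pit1 -> P1=[4,0,1,6,7,4](1) P2=[0,5,6,3,4,0](1)
Move 5: P2 pit2 -> P1=[5,1,1,6,7,4](1) P2=[0,5,0,4,5,1](2)
Move 6: P1 pit2 -> P1=[5,1,0,7,7,4](1) P2=[0,5,0,4,5,1](2)
Move 7: P1 pit3 -> P1=[5,1,0,0,8,5](2) P2=[1,6,1,5,5,1](2)
Move 8: P2 pit0 -> P1=[5,1,0,0,8,5](2) P2=[0,7,1,5,5,1](2)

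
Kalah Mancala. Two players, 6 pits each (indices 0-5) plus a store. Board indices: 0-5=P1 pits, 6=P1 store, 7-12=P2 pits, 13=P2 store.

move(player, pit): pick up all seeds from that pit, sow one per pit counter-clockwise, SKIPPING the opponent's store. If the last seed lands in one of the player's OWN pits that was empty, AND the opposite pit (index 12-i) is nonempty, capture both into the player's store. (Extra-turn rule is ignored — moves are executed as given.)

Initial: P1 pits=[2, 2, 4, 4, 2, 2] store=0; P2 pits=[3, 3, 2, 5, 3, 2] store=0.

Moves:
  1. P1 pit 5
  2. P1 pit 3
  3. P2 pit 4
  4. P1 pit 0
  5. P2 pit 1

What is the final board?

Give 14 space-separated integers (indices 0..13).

Answer: 0 0 5 0 3 1 5 5 0 1 6 0 3 5

Derivation:
Move 1: P1 pit5 -> P1=[2,2,4,4,2,0](1) P2=[4,3,2,5,3,2](0)
Move 2: P1 pit3 -> P1=[2,2,4,0,3,1](2) P2=[5,3,2,5,3,2](0)
Move 3: P2 pit4 -> P1=[3,2,4,0,3,1](2) P2=[5,3,2,5,0,3](1)
Move 4: P1 pit0 -> P1=[0,3,5,0,3,1](5) P2=[5,3,0,5,0,3](1)
Move 5: P2 pit1 -> P1=[0,0,5,0,3,1](5) P2=[5,0,1,6,0,3](5)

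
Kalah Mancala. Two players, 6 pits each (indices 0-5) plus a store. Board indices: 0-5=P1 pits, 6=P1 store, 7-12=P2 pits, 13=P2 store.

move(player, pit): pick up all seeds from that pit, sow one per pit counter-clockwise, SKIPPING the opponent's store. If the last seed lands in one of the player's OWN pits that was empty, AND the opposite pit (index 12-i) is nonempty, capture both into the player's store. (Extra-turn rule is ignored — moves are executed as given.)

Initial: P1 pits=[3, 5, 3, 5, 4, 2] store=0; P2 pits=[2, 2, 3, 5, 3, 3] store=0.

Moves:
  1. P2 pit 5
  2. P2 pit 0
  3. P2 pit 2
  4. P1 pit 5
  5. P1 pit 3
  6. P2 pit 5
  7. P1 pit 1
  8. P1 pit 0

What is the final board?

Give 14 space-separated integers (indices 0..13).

Move 1: P2 pit5 -> P1=[4,6,3,5,4,2](0) P2=[2,2,3,5,3,0](1)
Move 2: P2 pit0 -> P1=[4,6,3,5,4,2](0) P2=[0,3,4,5,3,0](1)
Move 3: P2 pit2 -> P1=[4,6,3,5,4,2](0) P2=[0,3,0,6,4,1](2)
Move 4: P1 pit5 -> P1=[4,6,3,5,4,0](1) P2=[1,3,0,6,4,1](2)
Move 5: P1 pit3 -> P1=[4,6,3,0,5,1](2) P2=[2,4,0,6,4,1](2)
Move 6: P2 pit5 -> P1=[4,6,3,0,5,1](2) P2=[2,4,0,6,4,0](3)
Move 7: P1 pit1 -> P1=[4,0,4,1,6,2](3) P2=[3,4,0,6,4,0](3)
Move 8: P1 pit0 -> P1=[0,1,5,2,7,2](3) P2=[3,4,0,6,4,0](3)

Answer: 0 1 5 2 7 2 3 3 4 0 6 4 0 3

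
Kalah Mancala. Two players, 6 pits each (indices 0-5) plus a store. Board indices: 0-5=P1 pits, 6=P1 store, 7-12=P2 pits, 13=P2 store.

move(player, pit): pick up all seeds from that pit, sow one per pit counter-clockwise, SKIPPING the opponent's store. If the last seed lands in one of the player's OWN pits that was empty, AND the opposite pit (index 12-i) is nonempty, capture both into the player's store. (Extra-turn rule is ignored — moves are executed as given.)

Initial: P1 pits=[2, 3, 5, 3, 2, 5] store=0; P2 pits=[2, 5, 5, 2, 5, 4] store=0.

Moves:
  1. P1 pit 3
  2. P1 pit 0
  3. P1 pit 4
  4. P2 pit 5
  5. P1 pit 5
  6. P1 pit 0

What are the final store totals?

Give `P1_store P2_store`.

Answer: 3 1

Derivation:
Move 1: P1 pit3 -> P1=[2,3,5,0,3,6](1) P2=[2,5,5,2,5,4](0)
Move 2: P1 pit0 -> P1=[0,4,6,0,3,6](1) P2=[2,5,5,2,5,4](0)
Move 3: P1 pit4 -> P1=[0,4,6,0,0,7](2) P2=[3,5,5,2,5,4](0)
Move 4: P2 pit5 -> P1=[1,5,7,0,0,7](2) P2=[3,5,5,2,5,0](1)
Move 5: P1 pit5 -> P1=[1,5,7,0,0,0](3) P2=[4,6,6,3,6,1](1)
Move 6: P1 pit0 -> P1=[0,6,7,0,0,0](3) P2=[4,6,6,3,6,1](1)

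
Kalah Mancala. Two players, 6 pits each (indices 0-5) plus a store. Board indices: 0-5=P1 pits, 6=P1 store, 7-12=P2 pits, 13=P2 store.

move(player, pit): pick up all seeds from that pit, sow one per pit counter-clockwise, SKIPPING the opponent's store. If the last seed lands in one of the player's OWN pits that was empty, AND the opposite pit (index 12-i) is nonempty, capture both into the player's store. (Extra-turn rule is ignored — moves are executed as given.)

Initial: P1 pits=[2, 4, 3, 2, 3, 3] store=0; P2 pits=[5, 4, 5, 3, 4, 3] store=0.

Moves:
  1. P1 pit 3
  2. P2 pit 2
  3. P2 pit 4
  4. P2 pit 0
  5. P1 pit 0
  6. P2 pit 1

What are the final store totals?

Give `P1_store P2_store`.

Answer: 0 3

Derivation:
Move 1: P1 pit3 -> P1=[2,4,3,0,4,4](0) P2=[5,4,5,3,4,3](0)
Move 2: P2 pit2 -> P1=[3,4,3,0,4,4](0) P2=[5,4,0,4,5,4](1)
Move 3: P2 pit4 -> P1=[4,5,4,0,4,4](0) P2=[5,4,0,4,0,5](2)
Move 4: P2 pit0 -> P1=[4,5,4,0,4,4](0) P2=[0,5,1,5,1,6](2)
Move 5: P1 pit0 -> P1=[0,6,5,1,5,4](0) P2=[0,5,1,5,1,6](2)
Move 6: P2 pit1 -> P1=[0,6,5,1,5,4](0) P2=[0,0,2,6,2,7](3)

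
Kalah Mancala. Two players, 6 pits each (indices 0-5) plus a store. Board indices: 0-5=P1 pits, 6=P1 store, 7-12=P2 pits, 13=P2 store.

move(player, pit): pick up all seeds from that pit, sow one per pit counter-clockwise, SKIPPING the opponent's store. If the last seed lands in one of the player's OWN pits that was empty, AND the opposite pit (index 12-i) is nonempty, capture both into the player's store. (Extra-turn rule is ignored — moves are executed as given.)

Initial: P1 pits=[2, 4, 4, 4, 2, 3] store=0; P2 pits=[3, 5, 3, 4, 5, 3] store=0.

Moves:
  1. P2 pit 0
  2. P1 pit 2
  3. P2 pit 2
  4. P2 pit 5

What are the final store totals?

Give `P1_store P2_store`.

Answer: 1 2

Derivation:
Move 1: P2 pit0 -> P1=[2,4,4,4,2,3](0) P2=[0,6,4,5,5,3](0)
Move 2: P1 pit2 -> P1=[2,4,0,5,3,4](1) P2=[0,6,4,5,5,3](0)
Move 3: P2 pit2 -> P1=[2,4,0,5,3,4](1) P2=[0,6,0,6,6,4](1)
Move 4: P2 pit5 -> P1=[3,5,1,5,3,4](1) P2=[0,6,0,6,6,0](2)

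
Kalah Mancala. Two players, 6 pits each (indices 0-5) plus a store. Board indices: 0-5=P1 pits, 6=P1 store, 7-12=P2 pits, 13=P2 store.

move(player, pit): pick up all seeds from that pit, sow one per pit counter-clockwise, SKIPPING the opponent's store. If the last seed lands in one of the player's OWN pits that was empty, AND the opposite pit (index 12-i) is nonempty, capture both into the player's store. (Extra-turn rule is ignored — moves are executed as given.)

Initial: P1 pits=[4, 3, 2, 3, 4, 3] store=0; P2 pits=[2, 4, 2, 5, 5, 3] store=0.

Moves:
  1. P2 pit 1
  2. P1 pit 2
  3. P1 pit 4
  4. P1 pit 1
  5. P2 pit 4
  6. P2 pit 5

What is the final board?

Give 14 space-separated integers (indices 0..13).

Answer: 6 2 3 7 0 4 3 3 0 4 6 0 0 2

Derivation:
Move 1: P2 pit1 -> P1=[4,3,2,3,4,3](0) P2=[2,0,3,6,6,4](0)
Move 2: P1 pit2 -> P1=[4,3,0,4,5,3](0) P2=[2,0,3,6,6,4](0)
Move 3: P1 pit4 -> P1=[4,3,0,4,0,4](1) P2=[3,1,4,6,6,4](0)
Move 4: P1 pit1 -> P1=[4,0,1,5,0,4](3) P2=[3,0,4,6,6,4](0)
Move 5: P2 pit4 -> P1=[5,1,2,6,0,4](3) P2=[3,0,4,6,0,5](1)
Move 6: P2 pit5 -> P1=[6,2,3,7,0,4](3) P2=[3,0,4,6,0,0](2)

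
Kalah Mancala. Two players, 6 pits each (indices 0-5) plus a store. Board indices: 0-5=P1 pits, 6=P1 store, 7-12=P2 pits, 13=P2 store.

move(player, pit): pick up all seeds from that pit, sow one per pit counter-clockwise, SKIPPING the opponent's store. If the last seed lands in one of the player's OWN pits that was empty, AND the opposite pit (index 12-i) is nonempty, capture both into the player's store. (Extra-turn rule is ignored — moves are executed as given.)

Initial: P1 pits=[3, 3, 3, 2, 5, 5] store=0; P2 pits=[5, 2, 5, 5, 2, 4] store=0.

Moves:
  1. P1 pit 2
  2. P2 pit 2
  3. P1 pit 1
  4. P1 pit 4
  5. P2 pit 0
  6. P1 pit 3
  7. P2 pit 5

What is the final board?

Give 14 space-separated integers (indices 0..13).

Answer: 5 1 2 1 2 8 2 1 4 2 8 5 0 3

Derivation:
Move 1: P1 pit2 -> P1=[3,3,0,3,6,6](0) P2=[5,2,5,5,2,4](0)
Move 2: P2 pit2 -> P1=[4,3,0,3,6,6](0) P2=[5,2,0,6,3,5](1)
Move 3: P1 pit1 -> P1=[4,0,1,4,7,6](0) P2=[5,2,0,6,3,5](1)
Move 4: P1 pit4 -> P1=[4,0,1,4,0,7](1) P2=[6,3,1,7,4,5](1)
Move 5: P2 pit0 -> P1=[4,0,1,4,0,7](1) P2=[0,4,2,8,5,6](2)
Move 6: P1 pit3 -> P1=[4,0,1,0,1,8](2) P2=[1,4,2,8,5,6](2)
Move 7: P2 pit5 -> P1=[5,1,2,1,2,8](2) P2=[1,4,2,8,5,0](3)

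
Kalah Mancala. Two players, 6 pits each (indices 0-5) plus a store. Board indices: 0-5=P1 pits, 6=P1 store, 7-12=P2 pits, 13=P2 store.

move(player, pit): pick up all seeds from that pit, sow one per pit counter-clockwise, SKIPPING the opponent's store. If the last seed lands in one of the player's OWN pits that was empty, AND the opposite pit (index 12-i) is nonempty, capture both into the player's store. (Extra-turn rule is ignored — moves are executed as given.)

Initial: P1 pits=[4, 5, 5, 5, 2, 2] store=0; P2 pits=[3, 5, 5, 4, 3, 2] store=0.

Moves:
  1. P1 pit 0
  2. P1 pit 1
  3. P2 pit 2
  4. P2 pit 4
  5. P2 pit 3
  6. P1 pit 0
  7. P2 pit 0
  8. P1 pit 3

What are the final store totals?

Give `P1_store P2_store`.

Answer: 2 3

Derivation:
Move 1: P1 pit0 -> P1=[0,6,6,6,3,2](0) P2=[3,5,5,4,3,2](0)
Move 2: P1 pit1 -> P1=[0,0,7,7,4,3](1) P2=[4,5,5,4,3,2](0)
Move 3: P2 pit2 -> P1=[1,0,7,7,4,3](1) P2=[4,5,0,5,4,3](1)
Move 4: P2 pit4 -> P1=[2,1,7,7,4,3](1) P2=[4,5,0,5,0,4](2)
Move 5: P2 pit3 -> P1=[3,2,7,7,4,3](1) P2=[4,5,0,0,1,5](3)
Move 6: P1 pit0 -> P1=[0,3,8,8,4,3](1) P2=[4,5,0,0,1,5](3)
Move 7: P2 pit0 -> P1=[0,3,8,8,4,3](1) P2=[0,6,1,1,2,5](3)
Move 8: P1 pit3 -> P1=[0,3,8,0,5,4](2) P2=[1,7,2,2,3,5](3)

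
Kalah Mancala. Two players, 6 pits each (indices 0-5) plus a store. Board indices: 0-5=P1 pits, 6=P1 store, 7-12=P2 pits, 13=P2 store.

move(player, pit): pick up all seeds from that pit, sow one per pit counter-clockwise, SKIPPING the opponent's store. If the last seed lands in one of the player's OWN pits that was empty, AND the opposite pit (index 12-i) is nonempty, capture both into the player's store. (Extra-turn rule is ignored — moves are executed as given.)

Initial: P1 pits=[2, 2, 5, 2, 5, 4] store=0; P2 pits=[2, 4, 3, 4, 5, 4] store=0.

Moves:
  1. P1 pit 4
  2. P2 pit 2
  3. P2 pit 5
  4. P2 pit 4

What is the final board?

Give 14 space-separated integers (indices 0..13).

Answer: 4 4 7 4 0 5 1 3 5 0 5 0 1 3

Derivation:
Move 1: P1 pit4 -> P1=[2,2,5,2,0,5](1) P2=[3,5,4,4,5,4](0)
Move 2: P2 pit2 -> P1=[2,2,5,2,0,5](1) P2=[3,5,0,5,6,5](1)
Move 3: P2 pit5 -> P1=[3,3,6,3,0,5](1) P2=[3,5,0,5,6,0](2)
Move 4: P2 pit4 -> P1=[4,4,7,4,0,5](1) P2=[3,5,0,5,0,1](3)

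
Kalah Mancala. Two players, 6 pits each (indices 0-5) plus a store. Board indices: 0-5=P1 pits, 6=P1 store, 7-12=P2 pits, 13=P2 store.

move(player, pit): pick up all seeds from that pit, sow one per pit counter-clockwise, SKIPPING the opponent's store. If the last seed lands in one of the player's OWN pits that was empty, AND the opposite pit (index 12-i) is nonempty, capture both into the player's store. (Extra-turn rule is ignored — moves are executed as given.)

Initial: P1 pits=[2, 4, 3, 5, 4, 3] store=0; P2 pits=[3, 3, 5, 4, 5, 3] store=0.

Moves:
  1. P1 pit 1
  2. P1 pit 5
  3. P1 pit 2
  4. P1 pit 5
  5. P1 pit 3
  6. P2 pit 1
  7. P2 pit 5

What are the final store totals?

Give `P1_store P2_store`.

Move 1: P1 pit1 -> P1=[2,0,4,6,5,4](0) P2=[3,3,5,4,5,3](0)
Move 2: P1 pit5 -> P1=[2,0,4,6,5,0](1) P2=[4,4,6,4,5,3](0)
Move 3: P1 pit2 -> P1=[2,0,0,7,6,1](2) P2=[4,4,6,4,5,3](0)
Move 4: P1 pit5 -> P1=[2,0,0,7,6,0](3) P2=[4,4,6,4,5,3](0)
Move 5: P1 pit3 -> P1=[2,0,0,0,7,1](4) P2=[5,5,7,5,5,3](0)
Move 6: P2 pit1 -> P1=[2,0,0,0,7,1](4) P2=[5,0,8,6,6,4](1)
Move 7: P2 pit5 -> P1=[3,1,1,0,7,1](4) P2=[5,0,8,6,6,0](2)

Answer: 4 2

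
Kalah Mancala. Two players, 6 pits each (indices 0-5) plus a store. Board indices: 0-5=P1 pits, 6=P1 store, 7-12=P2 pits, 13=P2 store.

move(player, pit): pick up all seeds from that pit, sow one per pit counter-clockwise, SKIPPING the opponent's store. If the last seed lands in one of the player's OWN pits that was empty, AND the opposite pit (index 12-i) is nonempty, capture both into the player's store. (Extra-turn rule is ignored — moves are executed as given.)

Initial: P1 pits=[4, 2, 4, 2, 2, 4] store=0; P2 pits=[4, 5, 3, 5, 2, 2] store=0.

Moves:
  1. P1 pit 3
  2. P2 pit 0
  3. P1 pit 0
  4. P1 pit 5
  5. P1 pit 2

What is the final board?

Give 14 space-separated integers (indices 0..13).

Move 1: P1 pit3 -> P1=[4,2,4,0,3,5](0) P2=[4,5,3,5,2,2](0)
Move 2: P2 pit0 -> P1=[4,2,4,0,3,5](0) P2=[0,6,4,6,3,2](0)
Move 3: P1 pit0 -> P1=[0,3,5,1,4,5](0) P2=[0,6,4,6,3,2](0)
Move 4: P1 pit5 -> P1=[0,3,5,1,4,0](1) P2=[1,7,5,7,3,2](0)
Move 5: P1 pit2 -> P1=[0,3,0,2,5,1](2) P2=[2,7,5,7,3,2](0)

Answer: 0 3 0 2 5 1 2 2 7 5 7 3 2 0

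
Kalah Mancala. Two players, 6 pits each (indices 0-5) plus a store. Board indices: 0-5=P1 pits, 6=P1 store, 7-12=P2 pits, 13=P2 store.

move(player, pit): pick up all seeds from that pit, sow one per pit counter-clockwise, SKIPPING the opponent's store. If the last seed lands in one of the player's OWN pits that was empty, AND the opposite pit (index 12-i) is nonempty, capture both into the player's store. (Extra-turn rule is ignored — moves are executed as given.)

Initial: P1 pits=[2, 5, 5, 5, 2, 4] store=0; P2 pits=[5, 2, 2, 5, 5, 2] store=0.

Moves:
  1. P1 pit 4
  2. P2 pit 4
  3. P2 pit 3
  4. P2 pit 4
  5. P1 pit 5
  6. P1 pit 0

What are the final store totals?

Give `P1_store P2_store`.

Move 1: P1 pit4 -> P1=[2,5,5,5,0,5](1) P2=[5,2,2,5,5,2](0)
Move 2: P2 pit4 -> P1=[3,6,6,5,0,5](1) P2=[5,2,2,5,0,3](1)
Move 3: P2 pit3 -> P1=[4,7,6,5,0,5](1) P2=[5,2,2,0,1,4](2)
Move 4: P2 pit4 -> P1=[4,7,6,5,0,5](1) P2=[5,2,2,0,0,5](2)
Move 5: P1 pit5 -> P1=[4,7,6,5,0,0](2) P2=[6,3,3,1,0,5](2)
Move 6: P1 pit0 -> P1=[0,8,7,6,0,0](6) P2=[6,0,3,1,0,5](2)

Answer: 6 2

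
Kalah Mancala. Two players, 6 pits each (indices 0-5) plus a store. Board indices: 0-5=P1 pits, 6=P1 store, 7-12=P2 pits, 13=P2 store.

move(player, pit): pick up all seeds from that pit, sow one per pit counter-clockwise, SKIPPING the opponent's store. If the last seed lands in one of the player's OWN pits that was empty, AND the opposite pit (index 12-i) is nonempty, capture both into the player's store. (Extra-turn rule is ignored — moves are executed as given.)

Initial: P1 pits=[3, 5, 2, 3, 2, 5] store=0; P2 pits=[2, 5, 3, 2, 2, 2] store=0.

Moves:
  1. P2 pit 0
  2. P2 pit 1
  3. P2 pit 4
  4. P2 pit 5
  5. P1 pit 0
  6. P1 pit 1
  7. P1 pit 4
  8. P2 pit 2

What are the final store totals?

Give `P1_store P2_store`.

Answer: 3 4

Derivation:
Move 1: P2 pit0 -> P1=[3,5,2,3,2,5](0) P2=[0,6,4,2,2,2](0)
Move 2: P2 pit1 -> P1=[4,5,2,3,2,5](0) P2=[0,0,5,3,3,3](1)
Move 3: P2 pit4 -> P1=[5,5,2,3,2,5](0) P2=[0,0,5,3,0,4](2)
Move 4: P2 pit5 -> P1=[6,6,3,3,2,5](0) P2=[0,0,5,3,0,0](3)
Move 5: P1 pit0 -> P1=[0,7,4,4,3,6](1) P2=[0,0,5,3,0,0](3)
Move 6: P1 pit1 -> P1=[0,0,5,5,4,7](2) P2=[1,1,5,3,0,0](3)
Move 7: P1 pit4 -> P1=[0,0,5,5,0,8](3) P2=[2,2,5,3,0,0](3)
Move 8: P2 pit2 -> P1=[1,0,5,5,0,8](3) P2=[2,2,0,4,1,1](4)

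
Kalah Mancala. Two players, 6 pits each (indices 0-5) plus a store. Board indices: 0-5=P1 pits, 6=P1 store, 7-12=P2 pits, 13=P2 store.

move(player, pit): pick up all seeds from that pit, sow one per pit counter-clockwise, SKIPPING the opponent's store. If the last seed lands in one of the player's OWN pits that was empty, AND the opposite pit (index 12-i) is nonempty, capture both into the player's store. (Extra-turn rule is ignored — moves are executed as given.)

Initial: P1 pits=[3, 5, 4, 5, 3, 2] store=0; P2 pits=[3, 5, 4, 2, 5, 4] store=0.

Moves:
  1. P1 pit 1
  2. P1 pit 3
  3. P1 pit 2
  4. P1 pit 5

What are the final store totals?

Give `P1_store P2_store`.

Answer: 4 0

Derivation:
Move 1: P1 pit1 -> P1=[3,0,5,6,4,3](1) P2=[3,5,4,2,5,4](0)
Move 2: P1 pit3 -> P1=[3,0,5,0,5,4](2) P2=[4,6,5,2,5,4](0)
Move 3: P1 pit2 -> P1=[3,0,0,1,6,5](3) P2=[5,6,5,2,5,4](0)
Move 4: P1 pit5 -> P1=[3,0,0,1,6,0](4) P2=[6,7,6,3,5,4](0)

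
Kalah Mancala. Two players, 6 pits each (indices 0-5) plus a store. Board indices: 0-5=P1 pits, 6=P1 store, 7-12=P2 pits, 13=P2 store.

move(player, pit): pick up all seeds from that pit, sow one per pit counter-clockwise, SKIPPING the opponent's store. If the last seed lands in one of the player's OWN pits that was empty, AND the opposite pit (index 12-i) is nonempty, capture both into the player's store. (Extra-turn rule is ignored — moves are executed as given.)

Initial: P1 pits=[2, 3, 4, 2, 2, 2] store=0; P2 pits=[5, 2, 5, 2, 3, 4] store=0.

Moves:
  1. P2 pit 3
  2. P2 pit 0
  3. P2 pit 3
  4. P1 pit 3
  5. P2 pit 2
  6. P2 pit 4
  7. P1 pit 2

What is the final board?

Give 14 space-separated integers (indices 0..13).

Move 1: P2 pit3 -> P1=[2,3,4,2,2,2](0) P2=[5,2,5,0,4,5](0)
Move 2: P2 pit0 -> P1=[2,3,4,2,2,2](0) P2=[0,3,6,1,5,6](0)
Move 3: P2 pit3 -> P1=[2,3,4,2,2,2](0) P2=[0,3,6,0,6,6](0)
Move 4: P1 pit3 -> P1=[2,3,4,0,3,3](0) P2=[0,3,6,0,6,6](0)
Move 5: P2 pit2 -> P1=[3,4,4,0,3,3](0) P2=[0,3,0,1,7,7](1)
Move 6: P2 pit4 -> P1=[4,5,5,1,4,3](0) P2=[0,3,0,1,0,8](2)
Move 7: P1 pit2 -> P1=[4,5,0,2,5,4](1) P2=[1,3,0,1,0,8](2)

Answer: 4 5 0 2 5 4 1 1 3 0 1 0 8 2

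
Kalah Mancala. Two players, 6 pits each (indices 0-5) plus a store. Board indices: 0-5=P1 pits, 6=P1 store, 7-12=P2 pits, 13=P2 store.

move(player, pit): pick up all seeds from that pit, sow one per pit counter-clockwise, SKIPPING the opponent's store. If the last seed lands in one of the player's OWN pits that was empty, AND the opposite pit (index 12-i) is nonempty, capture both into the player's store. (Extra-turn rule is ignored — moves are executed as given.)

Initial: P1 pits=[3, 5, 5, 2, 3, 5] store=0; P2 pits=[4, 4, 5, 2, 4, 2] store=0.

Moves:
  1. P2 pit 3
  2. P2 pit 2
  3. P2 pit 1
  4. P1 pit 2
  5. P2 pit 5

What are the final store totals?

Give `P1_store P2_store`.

Move 1: P2 pit3 -> P1=[3,5,5,2,3,5](0) P2=[4,4,5,0,5,3](0)
Move 2: P2 pit2 -> P1=[4,5,5,2,3,5](0) P2=[4,4,0,1,6,4](1)
Move 3: P2 pit1 -> P1=[4,5,5,2,3,5](0) P2=[4,0,1,2,7,5](1)
Move 4: P1 pit2 -> P1=[4,5,0,3,4,6](1) P2=[5,0,1,2,7,5](1)
Move 5: P2 pit5 -> P1=[5,6,1,4,4,6](1) P2=[5,0,1,2,7,0](2)

Answer: 1 2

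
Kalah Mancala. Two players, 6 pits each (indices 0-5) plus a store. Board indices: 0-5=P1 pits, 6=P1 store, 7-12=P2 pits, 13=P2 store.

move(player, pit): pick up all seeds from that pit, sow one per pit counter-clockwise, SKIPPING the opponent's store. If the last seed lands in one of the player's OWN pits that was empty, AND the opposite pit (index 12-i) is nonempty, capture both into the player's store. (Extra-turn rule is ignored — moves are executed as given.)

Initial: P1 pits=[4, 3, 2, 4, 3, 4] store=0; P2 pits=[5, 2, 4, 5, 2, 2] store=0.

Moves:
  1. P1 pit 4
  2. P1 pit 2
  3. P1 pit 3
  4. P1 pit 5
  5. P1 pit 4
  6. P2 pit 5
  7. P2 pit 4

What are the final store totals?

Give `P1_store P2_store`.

Move 1: P1 pit4 -> P1=[4,3,2,4,0,5](1) P2=[6,2,4,5,2,2](0)
Move 2: P1 pit2 -> P1=[4,3,0,5,0,5](4) P2=[6,0,4,5,2,2](0)
Move 3: P1 pit3 -> P1=[4,3,0,0,1,6](5) P2=[7,1,4,5,2,2](0)
Move 4: P1 pit5 -> P1=[4,3,0,0,1,0](6) P2=[8,2,5,6,3,2](0)
Move 5: P1 pit4 -> P1=[4,3,0,0,0,0](15) P2=[0,2,5,6,3,2](0)
Move 6: P2 pit5 -> P1=[5,3,0,0,0,0](15) P2=[0,2,5,6,3,0](1)
Move 7: P2 pit4 -> P1=[6,3,0,0,0,0](15) P2=[0,2,5,6,0,1](2)

Answer: 15 2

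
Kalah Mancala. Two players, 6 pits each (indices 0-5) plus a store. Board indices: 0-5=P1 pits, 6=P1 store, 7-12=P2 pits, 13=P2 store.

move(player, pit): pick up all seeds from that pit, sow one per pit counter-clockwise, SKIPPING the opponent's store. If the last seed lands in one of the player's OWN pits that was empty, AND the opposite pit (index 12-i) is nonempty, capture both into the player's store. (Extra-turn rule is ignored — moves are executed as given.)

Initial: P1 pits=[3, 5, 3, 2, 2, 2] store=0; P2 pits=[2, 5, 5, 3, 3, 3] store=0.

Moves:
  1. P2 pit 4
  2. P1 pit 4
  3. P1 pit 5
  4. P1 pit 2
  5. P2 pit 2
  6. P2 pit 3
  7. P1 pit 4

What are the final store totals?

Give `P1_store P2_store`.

Move 1: P2 pit4 -> P1=[4,5,3,2,2,2](0) P2=[2,5,5,3,0,4](1)
Move 2: P1 pit4 -> P1=[4,5,3,2,0,3](1) P2=[2,5,5,3,0,4](1)
Move 3: P1 pit5 -> P1=[4,5,3,2,0,0](2) P2=[3,6,5,3,0,4](1)
Move 4: P1 pit2 -> P1=[4,5,0,3,1,0](6) P2=[0,6,5,3,0,4](1)
Move 5: P2 pit2 -> P1=[5,5,0,3,1,0](6) P2=[0,6,0,4,1,5](2)
Move 6: P2 pit3 -> P1=[6,5,0,3,1,0](6) P2=[0,6,0,0,2,6](3)
Move 7: P1 pit4 -> P1=[6,5,0,3,0,1](6) P2=[0,6,0,0,2,6](3)

Answer: 6 3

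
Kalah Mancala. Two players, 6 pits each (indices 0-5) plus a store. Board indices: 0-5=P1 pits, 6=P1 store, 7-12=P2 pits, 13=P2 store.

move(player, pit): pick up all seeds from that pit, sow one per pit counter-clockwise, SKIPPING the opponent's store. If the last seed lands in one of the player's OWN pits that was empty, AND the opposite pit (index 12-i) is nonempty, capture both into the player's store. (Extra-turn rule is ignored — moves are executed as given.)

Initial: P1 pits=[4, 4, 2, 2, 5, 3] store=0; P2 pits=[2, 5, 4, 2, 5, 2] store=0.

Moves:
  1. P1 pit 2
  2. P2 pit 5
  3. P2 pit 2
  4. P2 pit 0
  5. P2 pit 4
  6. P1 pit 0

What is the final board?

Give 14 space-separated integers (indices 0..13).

Answer: 0 6 2 2 7 4 1 0 6 0 3 0 2 7

Derivation:
Move 1: P1 pit2 -> P1=[4,4,0,3,6,3](0) P2=[2,5,4,2,5,2](0)
Move 2: P2 pit5 -> P1=[5,4,0,3,6,3](0) P2=[2,5,4,2,5,0](1)
Move 3: P2 pit2 -> P1=[5,4,0,3,6,3](0) P2=[2,5,0,3,6,1](2)
Move 4: P2 pit0 -> P1=[5,4,0,0,6,3](0) P2=[0,6,0,3,6,1](6)
Move 5: P2 pit4 -> P1=[6,5,1,1,6,3](0) P2=[0,6,0,3,0,2](7)
Move 6: P1 pit0 -> P1=[0,6,2,2,7,4](1) P2=[0,6,0,3,0,2](7)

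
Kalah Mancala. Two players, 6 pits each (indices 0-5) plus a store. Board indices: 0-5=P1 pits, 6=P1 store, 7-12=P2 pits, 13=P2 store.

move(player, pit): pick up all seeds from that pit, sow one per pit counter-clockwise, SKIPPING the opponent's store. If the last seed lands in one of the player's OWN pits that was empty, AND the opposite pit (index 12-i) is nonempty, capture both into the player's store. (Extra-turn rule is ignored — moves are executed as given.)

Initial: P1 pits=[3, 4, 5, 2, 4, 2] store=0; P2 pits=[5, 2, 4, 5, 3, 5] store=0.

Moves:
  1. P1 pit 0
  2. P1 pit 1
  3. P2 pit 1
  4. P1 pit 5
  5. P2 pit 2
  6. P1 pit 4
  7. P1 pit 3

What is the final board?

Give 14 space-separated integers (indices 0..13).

Answer: 1 0 7 0 1 2 4 8 2 1 7 4 6 1

Derivation:
Move 1: P1 pit0 -> P1=[0,5,6,3,4,2](0) P2=[5,2,4,5,3,5](0)
Move 2: P1 pit1 -> P1=[0,0,7,4,5,3](1) P2=[5,2,4,5,3,5](0)
Move 3: P2 pit1 -> P1=[0,0,7,4,5,3](1) P2=[5,0,5,6,3,5](0)
Move 4: P1 pit5 -> P1=[0,0,7,4,5,0](2) P2=[6,1,5,6,3,5](0)
Move 5: P2 pit2 -> P1=[1,0,7,4,5,0](2) P2=[6,1,0,7,4,6](1)
Move 6: P1 pit4 -> P1=[1,0,7,4,0,1](3) P2=[7,2,1,7,4,6](1)
Move 7: P1 pit3 -> P1=[1,0,7,0,1,2](4) P2=[8,2,1,7,4,6](1)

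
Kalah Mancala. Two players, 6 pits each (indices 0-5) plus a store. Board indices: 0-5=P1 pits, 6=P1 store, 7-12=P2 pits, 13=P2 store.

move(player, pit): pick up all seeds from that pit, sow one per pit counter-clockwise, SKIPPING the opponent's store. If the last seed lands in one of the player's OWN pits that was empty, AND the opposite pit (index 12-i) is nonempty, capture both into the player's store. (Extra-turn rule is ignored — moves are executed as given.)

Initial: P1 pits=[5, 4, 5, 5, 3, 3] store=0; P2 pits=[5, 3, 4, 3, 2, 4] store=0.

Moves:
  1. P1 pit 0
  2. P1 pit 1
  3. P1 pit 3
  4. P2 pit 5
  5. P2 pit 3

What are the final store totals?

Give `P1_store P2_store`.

Move 1: P1 pit0 -> P1=[0,5,6,6,4,4](0) P2=[5,3,4,3,2,4](0)
Move 2: P1 pit1 -> P1=[0,0,7,7,5,5](1) P2=[5,3,4,3,2,4](0)
Move 3: P1 pit3 -> P1=[0,0,7,0,6,6](2) P2=[6,4,5,4,2,4](0)
Move 4: P2 pit5 -> P1=[1,1,8,0,6,6](2) P2=[6,4,5,4,2,0](1)
Move 5: P2 pit3 -> P1=[2,1,8,0,6,6](2) P2=[6,4,5,0,3,1](2)

Answer: 2 2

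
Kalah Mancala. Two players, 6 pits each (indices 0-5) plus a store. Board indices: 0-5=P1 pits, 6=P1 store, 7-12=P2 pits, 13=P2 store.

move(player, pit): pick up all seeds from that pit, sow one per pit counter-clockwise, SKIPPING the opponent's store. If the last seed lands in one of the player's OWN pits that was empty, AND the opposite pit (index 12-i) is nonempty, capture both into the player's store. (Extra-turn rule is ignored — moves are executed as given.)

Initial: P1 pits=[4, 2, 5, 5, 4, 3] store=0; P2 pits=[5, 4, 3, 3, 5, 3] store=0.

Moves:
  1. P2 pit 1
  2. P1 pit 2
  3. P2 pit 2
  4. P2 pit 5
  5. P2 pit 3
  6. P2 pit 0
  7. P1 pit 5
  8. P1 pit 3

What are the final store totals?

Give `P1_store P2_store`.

Move 1: P2 pit1 -> P1=[4,2,5,5,4,3](0) P2=[5,0,4,4,6,4](0)
Move 2: P1 pit2 -> P1=[4,2,0,6,5,4](1) P2=[6,0,4,4,6,4](0)
Move 3: P2 pit2 -> P1=[4,2,0,6,5,4](1) P2=[6,0,0,5,7,5](1)
Move 4: P2 pit5 -> P1=[5,3,1,7,5,4](1) P2=[6,0,0,5,7,0](2)
Move 5: P2 pit3 -> P1=[6,4,1,7,5,4](1) P2=[6,0,0,0,8,1](3)
Move 6: P2 pit0 -> P1=[6,4,1,7,5,4](1) P2=[0,1,1,1,9,2](4)
Move 7: P1 pit5 -> P1=[6,4,1,7,5,0](2) P2=[1,2,2,1,9,2](4)
Move 8: P1 pit3 -> P1=[6,4,1,0,6,1](3) P2=[2,3,3,2,9,2](4)

Answer: 3 4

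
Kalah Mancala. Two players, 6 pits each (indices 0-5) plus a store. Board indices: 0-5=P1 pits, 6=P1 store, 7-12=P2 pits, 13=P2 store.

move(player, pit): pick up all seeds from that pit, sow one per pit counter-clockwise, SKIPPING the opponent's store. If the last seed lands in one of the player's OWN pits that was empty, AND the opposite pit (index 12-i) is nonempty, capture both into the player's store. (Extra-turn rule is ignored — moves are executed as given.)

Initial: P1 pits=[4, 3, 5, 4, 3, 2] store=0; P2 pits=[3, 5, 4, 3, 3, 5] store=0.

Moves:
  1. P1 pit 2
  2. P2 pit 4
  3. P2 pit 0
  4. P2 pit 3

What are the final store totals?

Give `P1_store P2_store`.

Answer: 1 6

Derivation:
Move 1: P1 pit2 -> P1=[4,3,0,5,4,3](1) P2=[4,5,4,3,3,5](0)
Move 2: P2 pit4 -> P1=[5,3,0,5,4,3](1) P2=[4,5,4,3,0,6](1)
Move 3: P2 pit0 -> P1=[5,0,0,5,4,3](1) P2=[0,6,5,4,0,6](5)
Move 4: P2 pit3 -> P1=[6,0,0,5,4,3](1) P2=[0,6,5,0,1,7](6)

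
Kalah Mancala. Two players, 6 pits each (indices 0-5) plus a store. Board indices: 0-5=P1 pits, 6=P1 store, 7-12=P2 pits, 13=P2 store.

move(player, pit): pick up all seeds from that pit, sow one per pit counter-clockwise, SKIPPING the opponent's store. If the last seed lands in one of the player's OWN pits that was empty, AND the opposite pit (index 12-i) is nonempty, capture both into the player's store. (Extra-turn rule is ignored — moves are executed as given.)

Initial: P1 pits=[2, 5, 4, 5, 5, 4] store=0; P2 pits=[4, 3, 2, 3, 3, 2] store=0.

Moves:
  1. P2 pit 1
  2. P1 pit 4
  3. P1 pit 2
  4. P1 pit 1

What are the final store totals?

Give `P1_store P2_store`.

Move 1: P2 pit1 -> P1=[2,5,4,5,5,4](0) P2=[4,0,3,4,4,2](0)
Move 2: P1 pit4 -> P1=[2,5,4,5,0,5](1) P2=[5,1,4,4,4,2](0)
Move 3: P1 pit2 -> P1=[2,5,0,6,1,6](2) P2=[5,1,4,4,4,2](0)
Move 4: P1 pit1 -> P1=[2,0,1,7,2,7](3) P2=[5,1,4,4,4,2](0)

Answer: 3 0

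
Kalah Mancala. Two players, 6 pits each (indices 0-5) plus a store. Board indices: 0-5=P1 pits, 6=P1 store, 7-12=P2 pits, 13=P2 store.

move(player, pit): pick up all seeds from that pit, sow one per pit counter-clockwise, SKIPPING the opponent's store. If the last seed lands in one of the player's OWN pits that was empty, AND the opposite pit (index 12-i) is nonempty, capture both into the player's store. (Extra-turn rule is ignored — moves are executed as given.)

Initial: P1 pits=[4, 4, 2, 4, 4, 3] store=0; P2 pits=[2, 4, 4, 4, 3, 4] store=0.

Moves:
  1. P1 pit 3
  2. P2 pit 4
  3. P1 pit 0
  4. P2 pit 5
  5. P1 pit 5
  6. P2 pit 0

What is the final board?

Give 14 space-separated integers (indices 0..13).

Answer: 1 0 4 2 6 0 2 0 6 6 6 0 0 9

Derivation:
Move 1: P1 pit3 -> P1=[4,4,2,0,5,4](1) P2=[3,4,4,4,3,4](0)
Move 2: P2 pit4 -> P1=[5,4,2,0,5,4](1) P2=[3,4,4,4,0,5](1)
Move 3: P1 pit0 -> P1=[0,5,3,1,6,5](1) P2=[3,4,4,4,0,5](1)
Move 4: P2 pit5 -> P1=[1,6,4,2,6,5](1) P2=[3,4,4,4,0,0](2)
Move 5: P1 pit5 -> P1=[1,6,4,2,6,0](2) P2=[4,5,5,5,0,0](2)
Move 6: P2 pit0 -> P1=[1,0,4,2,6,0](2) P2=[0,6,6,6,0,0](9)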